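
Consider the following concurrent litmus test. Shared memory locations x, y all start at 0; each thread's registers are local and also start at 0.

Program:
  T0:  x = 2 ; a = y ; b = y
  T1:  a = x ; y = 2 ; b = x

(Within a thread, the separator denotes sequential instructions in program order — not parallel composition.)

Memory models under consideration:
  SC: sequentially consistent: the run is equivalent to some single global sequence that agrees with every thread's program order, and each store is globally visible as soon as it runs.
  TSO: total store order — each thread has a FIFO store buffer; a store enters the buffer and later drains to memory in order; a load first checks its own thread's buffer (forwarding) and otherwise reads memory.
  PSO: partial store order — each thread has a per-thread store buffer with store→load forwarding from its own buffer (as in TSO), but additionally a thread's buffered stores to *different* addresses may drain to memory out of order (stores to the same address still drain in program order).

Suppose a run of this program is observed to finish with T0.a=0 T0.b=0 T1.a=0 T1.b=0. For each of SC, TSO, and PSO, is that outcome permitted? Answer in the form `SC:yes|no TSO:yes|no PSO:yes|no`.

SC:no TSO:yes PSO:yes

outcome vector order: (T0.a,T0.b,T1.a,T1.b)
[SC] allowed = {(0,0,0,2), (0,0,2,2), (0,2,0,2), (0,2,2,2), (2,2,0,0), (2,2,0,2), (2,2,2,2)}
[TSO] allowed = {(0,0,0,0), (0,0,0,2), (0,0,2,2), (0,2,0,0), (0,2,0,2), (0,2,2,2), (2,2,0,0), (2,2,0,2), (2,2,2,2)}
[PSO] allowed = {(0,0,0,0), (0,0,0,2), (0,0,2,2), (0,2,0,0), (0,2,0,2), (0,2,2,2), (2,2,0,0), (2,2,0,2), (2,2,2,2)}
target (0,0,0,0) ∈ {TSO,PSO}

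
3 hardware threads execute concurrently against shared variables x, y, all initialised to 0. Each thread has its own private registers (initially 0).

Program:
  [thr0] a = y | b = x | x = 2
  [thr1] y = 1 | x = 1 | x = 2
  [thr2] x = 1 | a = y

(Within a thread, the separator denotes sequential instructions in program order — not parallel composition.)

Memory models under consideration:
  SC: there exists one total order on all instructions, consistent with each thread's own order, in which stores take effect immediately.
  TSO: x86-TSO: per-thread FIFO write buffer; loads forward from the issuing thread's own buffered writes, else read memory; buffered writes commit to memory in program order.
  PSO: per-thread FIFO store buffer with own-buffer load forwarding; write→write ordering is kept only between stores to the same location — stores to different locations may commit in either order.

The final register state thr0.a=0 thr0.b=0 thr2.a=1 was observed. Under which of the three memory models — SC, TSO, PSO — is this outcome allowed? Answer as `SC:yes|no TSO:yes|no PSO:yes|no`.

SC:yes TSO:yes PSO:yes

outcome vector order: (thr0.a,thr0.b,thr2.a)
under SC → 000 001 010 011 020 021 101 110 111 120 121
under TSO → 000 001 010 011 020 021 100 101 110 111 120 121
under PSO → 000 001 010 011 020 021 100 101 110 111 120 121
target 001 ∈ {SC,TSO,PSO}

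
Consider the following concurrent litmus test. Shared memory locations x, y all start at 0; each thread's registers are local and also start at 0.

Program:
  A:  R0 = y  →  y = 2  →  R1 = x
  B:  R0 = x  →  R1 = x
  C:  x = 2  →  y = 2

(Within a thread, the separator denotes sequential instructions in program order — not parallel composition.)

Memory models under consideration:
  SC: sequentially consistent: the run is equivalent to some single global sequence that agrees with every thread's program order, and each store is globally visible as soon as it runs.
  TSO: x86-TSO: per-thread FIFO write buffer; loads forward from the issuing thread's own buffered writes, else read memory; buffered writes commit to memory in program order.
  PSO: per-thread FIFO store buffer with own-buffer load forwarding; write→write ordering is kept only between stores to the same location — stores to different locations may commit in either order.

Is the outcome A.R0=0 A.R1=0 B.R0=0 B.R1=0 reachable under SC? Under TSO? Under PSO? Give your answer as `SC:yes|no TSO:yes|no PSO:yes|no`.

outcome vector order: (A.R0,A.R1,B.R0,B.R1)
under SC → 0000 0002 0022 0200 0202 0222 2200 2202 2222
under TSO → 0000 0002 0022 0200 0202 0222 2200 2202 2222
under PSO → 0000 0002 0022 0200 0202 0222 2000 2002 2022 2200 2202 2222
target 0000 ∈ {SC,TSO,PSO}

SC:yes TSO:yes PSO:yes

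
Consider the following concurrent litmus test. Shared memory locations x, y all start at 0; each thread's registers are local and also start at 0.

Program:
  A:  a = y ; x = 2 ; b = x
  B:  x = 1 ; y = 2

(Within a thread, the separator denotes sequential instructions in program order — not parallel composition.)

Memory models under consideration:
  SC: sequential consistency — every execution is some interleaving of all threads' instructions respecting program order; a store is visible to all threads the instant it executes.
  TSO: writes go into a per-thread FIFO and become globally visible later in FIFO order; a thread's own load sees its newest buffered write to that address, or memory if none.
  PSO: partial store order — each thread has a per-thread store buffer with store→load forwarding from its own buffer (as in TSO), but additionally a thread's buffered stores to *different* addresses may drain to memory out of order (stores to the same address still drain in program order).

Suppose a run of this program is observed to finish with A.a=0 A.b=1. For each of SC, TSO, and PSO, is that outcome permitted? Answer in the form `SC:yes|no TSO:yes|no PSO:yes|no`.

outcome vector order: (A.a,A.b)
[SC] allowed = {0/1 0/2 2/2}
[TSO] allowed = {0/1 0/2 2/2}
[PSO] allowed = {0/1 0/2 2/1 2/2}
target 0/1 ∈ {SC,TSO,PSO}

SC:yes TSO:yes PSO:yes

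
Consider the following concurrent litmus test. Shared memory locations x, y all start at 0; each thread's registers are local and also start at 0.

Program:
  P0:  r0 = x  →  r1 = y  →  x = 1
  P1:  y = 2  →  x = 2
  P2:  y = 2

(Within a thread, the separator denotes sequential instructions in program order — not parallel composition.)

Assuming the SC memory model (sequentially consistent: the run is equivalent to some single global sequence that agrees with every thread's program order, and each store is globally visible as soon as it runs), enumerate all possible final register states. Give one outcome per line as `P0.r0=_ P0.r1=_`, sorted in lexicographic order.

P0.r0=0 P0.r1=0
P0.r0=0 P0.r1=2
P0.r0=2 P0.r1=2

outcome vector order: (P0.r0,P0.r1)
|SC outcomes| = 3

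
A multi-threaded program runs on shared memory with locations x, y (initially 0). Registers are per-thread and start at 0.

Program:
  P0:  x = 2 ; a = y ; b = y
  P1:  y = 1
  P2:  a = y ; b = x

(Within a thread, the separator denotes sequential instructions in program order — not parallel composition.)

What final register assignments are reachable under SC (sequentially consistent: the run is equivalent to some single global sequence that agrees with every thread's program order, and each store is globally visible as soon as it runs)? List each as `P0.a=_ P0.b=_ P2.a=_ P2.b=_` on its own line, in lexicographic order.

P0.a=0 P0.b=0 P2.a=0 P2.b=0
P0.a=0 P0.b=0 P2.a=0 P2.b=2
P0.a=0 P0.b=0 P2.a=1 P2.b=2
P0.a=0 P0.b=1 P2.a=0 P2.b=0
P0.a=0 P0.b=1 P2.a=0 P2.b=2
P0.a=0 P0.b=1 P2.a=1 P2.b=2
P0.a=1 P0.b=1 P2.a=0 P2.b=0
P0.a=1 P0.b=1 P2.a=0 P2.b=2
P0.a=1 P0.b=1 P2.a=1 P2.b=0
P0.a=1 P0.b=1 P2.a=1 P2.b=2

outcome vector order: (P0.a,P0.b,P2.a,P2.b)
|SC outcomes| = 10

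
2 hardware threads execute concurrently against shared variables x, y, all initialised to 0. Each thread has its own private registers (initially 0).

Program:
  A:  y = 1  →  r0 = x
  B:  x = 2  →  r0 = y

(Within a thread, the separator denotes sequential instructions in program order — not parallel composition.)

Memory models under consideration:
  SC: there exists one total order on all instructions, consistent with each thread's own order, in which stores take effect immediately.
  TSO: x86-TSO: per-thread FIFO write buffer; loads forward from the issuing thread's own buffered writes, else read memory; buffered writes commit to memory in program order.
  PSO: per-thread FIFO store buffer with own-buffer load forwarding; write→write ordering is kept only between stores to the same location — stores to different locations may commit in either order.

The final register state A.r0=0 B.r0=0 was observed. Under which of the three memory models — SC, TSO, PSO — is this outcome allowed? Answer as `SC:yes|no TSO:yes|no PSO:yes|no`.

outcome vector order: (A.r0,B.r0)
under SC → (0,1) (2,0) (2,1)
under TSO → (0,0) (0,1) (2,0) (2,1)
under PSO → (0,0) (0,1) (2,0) (2,1)
target (0,0) ∈ {TSO,PSO}

SC:no TSO:yes PSO:yes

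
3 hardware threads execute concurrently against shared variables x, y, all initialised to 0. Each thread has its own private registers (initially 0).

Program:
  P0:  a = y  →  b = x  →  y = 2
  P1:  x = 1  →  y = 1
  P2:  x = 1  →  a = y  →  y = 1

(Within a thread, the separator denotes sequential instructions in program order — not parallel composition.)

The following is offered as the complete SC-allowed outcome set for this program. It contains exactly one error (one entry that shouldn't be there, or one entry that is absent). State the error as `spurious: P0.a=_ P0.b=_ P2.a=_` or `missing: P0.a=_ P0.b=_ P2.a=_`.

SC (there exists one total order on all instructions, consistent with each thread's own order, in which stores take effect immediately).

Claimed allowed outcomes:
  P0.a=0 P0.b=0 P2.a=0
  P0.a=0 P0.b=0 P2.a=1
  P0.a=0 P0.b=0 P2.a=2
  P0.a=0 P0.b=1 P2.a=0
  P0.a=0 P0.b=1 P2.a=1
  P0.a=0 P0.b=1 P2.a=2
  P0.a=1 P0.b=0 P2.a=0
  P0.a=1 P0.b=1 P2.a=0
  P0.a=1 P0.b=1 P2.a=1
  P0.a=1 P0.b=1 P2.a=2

spurious: P0.a=1 P0.b=0 P2.a=0

outcome vector order: (P0.a,P0.b,P2.a)
[SC] allowed = {(0,0,0); (0,0,1); (0,0,2); (0,1,0); (0,1,1); (0,1,2); (1,1,0); (1,1,1); (1,1,2)}
claimed∖SC = {(1,0,0)}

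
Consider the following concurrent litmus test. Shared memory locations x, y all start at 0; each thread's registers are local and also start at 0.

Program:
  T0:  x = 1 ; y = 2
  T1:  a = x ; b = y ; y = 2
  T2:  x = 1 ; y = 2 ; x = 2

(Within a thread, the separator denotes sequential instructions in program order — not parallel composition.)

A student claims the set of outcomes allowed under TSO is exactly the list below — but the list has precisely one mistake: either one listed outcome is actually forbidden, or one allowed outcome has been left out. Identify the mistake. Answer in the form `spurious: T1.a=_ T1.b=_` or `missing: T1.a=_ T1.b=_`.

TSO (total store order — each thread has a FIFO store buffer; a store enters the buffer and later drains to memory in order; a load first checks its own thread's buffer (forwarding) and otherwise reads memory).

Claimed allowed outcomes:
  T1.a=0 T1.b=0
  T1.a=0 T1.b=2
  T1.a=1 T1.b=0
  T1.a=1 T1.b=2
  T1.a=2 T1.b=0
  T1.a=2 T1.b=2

spurious: T1.a=2 T1.b=0

outcome vector order: (T1.a,T1.b)
TSO (5): 00, 02, 10, 12, 22
claimed∖TSO = {20}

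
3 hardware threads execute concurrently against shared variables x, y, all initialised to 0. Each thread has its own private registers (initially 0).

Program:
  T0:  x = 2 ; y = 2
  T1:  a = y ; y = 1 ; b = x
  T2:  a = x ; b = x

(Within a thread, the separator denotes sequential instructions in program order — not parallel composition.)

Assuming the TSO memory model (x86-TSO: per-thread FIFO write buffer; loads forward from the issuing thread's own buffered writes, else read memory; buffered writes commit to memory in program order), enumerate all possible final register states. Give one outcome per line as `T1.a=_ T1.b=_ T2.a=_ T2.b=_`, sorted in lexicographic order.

outcome vector order: (T1.a,T1.b,T2.a,T2.b)
|TSO outcomes| = 9

T1.a=0 T1.b=0 T2.a=0 T2.b=0
T1.a=0 T1.b=0 T2.a=0 T2.b=2
T1.a=0 T1.b=0 T2.a=2 T2.b=2
T1.a=0 T1.b=2 T2.a=0 T2.b=0
T1.a=0 T1.b=2 T2.a=0 T2.b=2
T1.a=0 T1.b=2 T2.a=2 T2.b=2
T1.a=2 T1.b=2 T2.a=0 T2.b=0
T1.a=2 T1.b=2 T2.a=0 T2.b=2
T1.a=2 T1.b=2 T2.a=2 T2.b=2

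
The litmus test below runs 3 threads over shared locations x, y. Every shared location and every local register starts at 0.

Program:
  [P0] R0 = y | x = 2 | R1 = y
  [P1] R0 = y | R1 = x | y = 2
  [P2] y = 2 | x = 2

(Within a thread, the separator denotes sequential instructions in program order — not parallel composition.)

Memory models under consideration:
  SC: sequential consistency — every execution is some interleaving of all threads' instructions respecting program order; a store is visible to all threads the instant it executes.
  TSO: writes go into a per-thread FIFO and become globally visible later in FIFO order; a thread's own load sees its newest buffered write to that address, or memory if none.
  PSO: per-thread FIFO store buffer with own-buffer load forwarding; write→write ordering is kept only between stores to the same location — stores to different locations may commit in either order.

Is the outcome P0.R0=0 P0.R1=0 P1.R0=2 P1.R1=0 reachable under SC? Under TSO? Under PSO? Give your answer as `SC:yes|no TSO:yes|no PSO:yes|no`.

SC:no TSO:yes PSO:yes

outcome vector order: (P0.R0,P0.R1,P1.R0,P1.R1)
[SC] allowed = {(0,0,0,0); (0,0,0,2); (0,0,2,2); (0,2,0,0); (0,2,0,2); (0,2,2,0); (0,2,2,2); (2,2,0,0); (2,2,0,2); (2,2,2,0); (2,2,2,2)}
[TSO] allowed = {(0,0,0,0); (0,0,0,2); (0,0,2,0); (0,0,2,2); (0,2,0,0); (0,2,0,2); (0,2,2,0); (0,2,2,2); (2,2,0,0); (2,2,0,2); (2,2,2,0); (2,2,2,2)}
[PSO] allowed = {(0,0,0,0); (0,0,0,2); (0,0,2,0); (0,0,2,2); (0,2,0,0); (0,2,0,2); (0,2,2,0); (0,2,2,2); (2,2,0,0); (2,2,0,2); (2,2,2,0); (2,2,2,2)}
target (0,0,2,0) ∈ {TSO,PSO}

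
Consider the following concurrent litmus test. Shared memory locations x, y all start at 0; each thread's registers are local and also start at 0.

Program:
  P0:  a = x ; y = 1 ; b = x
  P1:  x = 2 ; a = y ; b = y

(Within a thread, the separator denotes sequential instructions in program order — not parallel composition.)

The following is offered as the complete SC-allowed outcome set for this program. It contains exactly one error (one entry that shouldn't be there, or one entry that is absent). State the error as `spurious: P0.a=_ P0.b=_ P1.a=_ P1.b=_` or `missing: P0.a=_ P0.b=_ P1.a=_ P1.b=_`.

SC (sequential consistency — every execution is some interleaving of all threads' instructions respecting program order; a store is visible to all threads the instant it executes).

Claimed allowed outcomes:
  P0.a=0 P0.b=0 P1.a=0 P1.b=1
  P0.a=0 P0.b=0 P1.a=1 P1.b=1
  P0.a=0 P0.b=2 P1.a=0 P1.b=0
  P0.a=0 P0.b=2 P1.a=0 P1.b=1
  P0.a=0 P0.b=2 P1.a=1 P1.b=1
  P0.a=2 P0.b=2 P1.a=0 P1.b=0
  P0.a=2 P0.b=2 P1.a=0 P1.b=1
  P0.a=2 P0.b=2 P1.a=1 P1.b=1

outcome vector order: (P0.a,P0.b,P1.a,P1.b)
SC (7): 0/0/1/1 0/2/0/0 0/2/0/1 0/2/1/1 2/2/0/0 2/2/0/1 2/2/1/1
claimed∖SC = {0/0/0/1}

spurious: P0.a=0 P0.b=0 P1.a=0 P1.b=1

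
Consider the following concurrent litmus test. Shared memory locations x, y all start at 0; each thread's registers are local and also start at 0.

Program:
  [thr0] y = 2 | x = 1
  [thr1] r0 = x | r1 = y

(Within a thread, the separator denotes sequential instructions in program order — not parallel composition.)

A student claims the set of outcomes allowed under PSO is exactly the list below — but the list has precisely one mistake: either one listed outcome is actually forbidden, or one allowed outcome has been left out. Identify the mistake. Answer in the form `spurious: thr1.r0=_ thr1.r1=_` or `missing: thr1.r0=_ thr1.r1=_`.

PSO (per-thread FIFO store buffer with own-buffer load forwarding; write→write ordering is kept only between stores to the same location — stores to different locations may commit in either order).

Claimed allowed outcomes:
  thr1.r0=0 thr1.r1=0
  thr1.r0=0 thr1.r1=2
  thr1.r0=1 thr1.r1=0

outcome vector order: (thr1.r0,thr1.r1)
PSO (4): 0/0, 0/2, 1/0, 1/2
PSO∖claimed = {1/2}

missing: thr1.r0=1 thr1.r1=2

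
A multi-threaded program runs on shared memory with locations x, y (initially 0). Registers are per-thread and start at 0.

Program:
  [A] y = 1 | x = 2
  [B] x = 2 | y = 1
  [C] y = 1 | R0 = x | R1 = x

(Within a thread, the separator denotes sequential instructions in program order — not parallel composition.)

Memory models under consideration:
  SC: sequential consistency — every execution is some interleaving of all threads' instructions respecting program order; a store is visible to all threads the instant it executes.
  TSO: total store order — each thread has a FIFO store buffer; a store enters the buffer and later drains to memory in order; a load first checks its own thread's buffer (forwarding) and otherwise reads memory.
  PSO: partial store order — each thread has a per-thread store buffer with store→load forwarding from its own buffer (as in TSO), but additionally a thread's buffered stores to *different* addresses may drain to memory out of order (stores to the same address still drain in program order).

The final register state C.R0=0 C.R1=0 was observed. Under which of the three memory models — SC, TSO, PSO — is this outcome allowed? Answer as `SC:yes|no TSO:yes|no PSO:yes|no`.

SC:yes TSO:yes PSO:yes

outcome vector order: (C.R0,C.R1)
SC: 3 outcomes — {<0 0>, <0 2>, <2 2>}
TSO: 3 outcomes — {<0 0>, <0 2>, <2 2>}
PSO: 3 outcomes — {<0 0>, <0 2>, <2 2>}
target <0 0> ∈ {SC,TSO,PSO}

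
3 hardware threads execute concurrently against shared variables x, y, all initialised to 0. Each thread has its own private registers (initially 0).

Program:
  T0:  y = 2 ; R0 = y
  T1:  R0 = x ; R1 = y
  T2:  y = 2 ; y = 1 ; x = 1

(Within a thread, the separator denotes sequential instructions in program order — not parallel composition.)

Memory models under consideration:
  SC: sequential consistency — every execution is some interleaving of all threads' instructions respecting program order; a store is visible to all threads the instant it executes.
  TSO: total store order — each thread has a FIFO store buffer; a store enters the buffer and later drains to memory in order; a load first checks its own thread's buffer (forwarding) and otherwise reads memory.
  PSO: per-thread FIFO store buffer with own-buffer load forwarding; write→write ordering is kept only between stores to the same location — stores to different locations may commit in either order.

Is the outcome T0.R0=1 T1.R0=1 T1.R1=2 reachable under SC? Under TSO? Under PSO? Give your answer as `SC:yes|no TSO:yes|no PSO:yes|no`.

SC:no TSO:no PSO:yes

outcome vector order: (T0.R0,T1.R0,T1.R1)
[SC] allowed = {<1 0 0>; <1 0 1>; <1 0 2>; <1 1 1>; <2 0 0>; <2 0 1>; <2 0 2>; <2 1 1>; <2 1 2>}
[TSO] allowed = {<1 0 0>; <1 0 1>; <1 0 2>; <1 1 1>; <2 0 0>; <2 0 1>; <2 0 2>; <2 1 1>; <2 1 2>}
[PSO] allowed = {<1 0 0>; <1 0 1>; <1 0 2>; <1 1 0>; <1 1 1>; <1 1 2>; <2 0 0>; <2 0 1>; <2 0 2>; <2 1 0>; <2 1 1>; <2 1 2>}
target <1 1 2> ∈ {PSO}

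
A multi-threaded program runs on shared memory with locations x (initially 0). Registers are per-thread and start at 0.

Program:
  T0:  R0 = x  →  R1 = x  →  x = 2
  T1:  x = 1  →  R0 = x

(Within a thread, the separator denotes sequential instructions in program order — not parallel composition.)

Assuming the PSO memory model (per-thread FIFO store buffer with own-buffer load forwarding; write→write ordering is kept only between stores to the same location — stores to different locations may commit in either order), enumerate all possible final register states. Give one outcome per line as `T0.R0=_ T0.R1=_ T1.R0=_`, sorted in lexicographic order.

T0.R0=0 T0.R1=0 T1.R0=1
T0.R0=0 T0.R1=0 T1.R0=2
T0.R0=0 T0.R1=1 T1.R0=1
T0.R0=0 T0.R1=1 T1.R0=2
T0.R0=1 T0.R1=1 T1.R0=1
T0.R0=1 T0.R1=1 T1.R0=2

outcome vector order: (T0.R0,T0.R1,T1.R0)
|PSO outcomes| = 6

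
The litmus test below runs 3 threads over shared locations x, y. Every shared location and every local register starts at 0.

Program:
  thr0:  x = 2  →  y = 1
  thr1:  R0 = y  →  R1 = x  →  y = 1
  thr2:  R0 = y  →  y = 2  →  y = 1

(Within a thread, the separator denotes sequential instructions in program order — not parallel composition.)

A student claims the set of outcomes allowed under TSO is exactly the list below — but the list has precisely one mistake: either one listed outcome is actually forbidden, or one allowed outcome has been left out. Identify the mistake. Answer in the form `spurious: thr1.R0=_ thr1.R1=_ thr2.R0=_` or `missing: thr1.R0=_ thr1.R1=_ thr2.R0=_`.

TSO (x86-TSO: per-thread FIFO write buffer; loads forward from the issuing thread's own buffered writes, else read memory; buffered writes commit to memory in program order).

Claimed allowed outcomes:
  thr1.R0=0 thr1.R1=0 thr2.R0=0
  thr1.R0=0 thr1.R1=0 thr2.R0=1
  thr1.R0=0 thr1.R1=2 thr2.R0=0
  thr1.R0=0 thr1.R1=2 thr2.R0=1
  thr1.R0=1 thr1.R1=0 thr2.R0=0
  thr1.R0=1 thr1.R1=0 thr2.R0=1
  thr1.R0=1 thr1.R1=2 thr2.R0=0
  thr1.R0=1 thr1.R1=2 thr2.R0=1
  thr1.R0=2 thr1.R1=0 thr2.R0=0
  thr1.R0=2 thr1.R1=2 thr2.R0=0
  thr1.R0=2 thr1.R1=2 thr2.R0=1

outcome vector order: (thr1.R0,thr1.R1,thr2.R0)
TSO: 10 outcomes — {0/0/0, 0/0/1, 0/2/0, 0/2/1, 1/0/0, 1/2/0, 1/2/1, 2/0/0, 2/2/0, 2/2/1}
claimed∖TSO = {1/0/1}

spurious: thr1.R0=1 thr1.R1=0 thr2.R0=1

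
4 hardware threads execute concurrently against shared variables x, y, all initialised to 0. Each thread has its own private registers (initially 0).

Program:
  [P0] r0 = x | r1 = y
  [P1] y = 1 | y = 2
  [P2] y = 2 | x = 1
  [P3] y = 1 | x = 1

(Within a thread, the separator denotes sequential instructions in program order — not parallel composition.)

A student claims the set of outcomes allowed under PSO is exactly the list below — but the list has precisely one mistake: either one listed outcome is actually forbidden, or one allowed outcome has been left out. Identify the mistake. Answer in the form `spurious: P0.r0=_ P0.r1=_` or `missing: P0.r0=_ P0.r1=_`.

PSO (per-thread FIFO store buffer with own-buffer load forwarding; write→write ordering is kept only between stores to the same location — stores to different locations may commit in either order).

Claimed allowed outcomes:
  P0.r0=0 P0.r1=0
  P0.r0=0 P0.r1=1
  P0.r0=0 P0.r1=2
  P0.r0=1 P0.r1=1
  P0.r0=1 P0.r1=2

missing: P0.r0=1 P0.r1=0

outcome vector order: (P0.r0,P0.r1)
[PSO] allowed = {<0 0> <0 1> <0 2> <1 0> <1 1> <1 2>}
PSO∖claimed = {<1 0>}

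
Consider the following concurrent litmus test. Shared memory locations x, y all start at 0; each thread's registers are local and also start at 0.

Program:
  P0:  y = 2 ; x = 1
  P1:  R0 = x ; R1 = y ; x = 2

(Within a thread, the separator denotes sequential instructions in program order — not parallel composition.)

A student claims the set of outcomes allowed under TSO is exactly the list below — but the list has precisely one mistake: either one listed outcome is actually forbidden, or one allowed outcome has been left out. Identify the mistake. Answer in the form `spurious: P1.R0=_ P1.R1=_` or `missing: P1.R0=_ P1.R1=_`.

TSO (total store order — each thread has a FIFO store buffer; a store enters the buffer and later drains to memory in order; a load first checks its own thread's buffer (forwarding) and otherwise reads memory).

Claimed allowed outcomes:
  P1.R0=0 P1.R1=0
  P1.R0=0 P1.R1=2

outcome vector order: (P1.R0,P1.R1)
TSO (3): 00 02 12
TSO∖claimed = {12}

missing: P1.R0=1 P1.R1=2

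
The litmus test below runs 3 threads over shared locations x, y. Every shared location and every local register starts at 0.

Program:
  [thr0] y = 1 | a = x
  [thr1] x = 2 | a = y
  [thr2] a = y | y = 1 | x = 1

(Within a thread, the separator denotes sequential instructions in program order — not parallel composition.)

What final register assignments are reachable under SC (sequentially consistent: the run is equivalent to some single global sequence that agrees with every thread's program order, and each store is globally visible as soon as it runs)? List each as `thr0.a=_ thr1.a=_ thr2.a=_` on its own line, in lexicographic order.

outcome vector order: (thr0.a,thr1.a,thr2.a)
|SC outcomes| = 10

thr0.a=0 thr1.a=1 thr2.a=0
thr0.a=0 thr1.a=1 thr2.a=1
thr0.a=1 thr1.a=0 thr2.a=0
thr0.a=1 thr1.a=0 thr2.a=1
thr0.a=1 thr1.a=1 thr2.a=0
thr0.a=1 thr1.a=1 thr2.a=1
thr0.a=2 thr1.a=0 thr2.a=0
thr0.a=2 thr1.a=0 thr2.a=1
thr0.a=2 thr1.a=1 thr2.a=0
thr0.a=2 thr1.a=1 thr2.a=1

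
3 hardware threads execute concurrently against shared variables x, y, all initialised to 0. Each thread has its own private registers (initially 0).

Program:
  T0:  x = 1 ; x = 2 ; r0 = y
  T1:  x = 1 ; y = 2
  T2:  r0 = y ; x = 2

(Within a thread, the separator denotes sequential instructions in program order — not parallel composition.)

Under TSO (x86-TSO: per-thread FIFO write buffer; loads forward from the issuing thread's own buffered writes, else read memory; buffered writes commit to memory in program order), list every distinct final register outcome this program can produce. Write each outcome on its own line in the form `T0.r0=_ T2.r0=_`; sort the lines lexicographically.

T0.r0=0 T2.r0=0
T0.r0=0 T2.r0=2
T0.r0=2 T2.r0=0
T0.r0=2 T2.r0=2

outcome vector order: (T0.r0,T2.r0)
|TSO outcomes| = 4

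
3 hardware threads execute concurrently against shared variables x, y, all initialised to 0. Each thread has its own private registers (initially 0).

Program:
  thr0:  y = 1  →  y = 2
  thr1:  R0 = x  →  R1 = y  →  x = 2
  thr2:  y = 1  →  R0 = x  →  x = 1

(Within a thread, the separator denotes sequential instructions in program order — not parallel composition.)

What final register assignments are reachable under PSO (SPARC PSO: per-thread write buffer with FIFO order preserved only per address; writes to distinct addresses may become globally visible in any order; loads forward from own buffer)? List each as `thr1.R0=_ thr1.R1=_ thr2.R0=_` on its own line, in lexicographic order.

thr1.R0=0 thr1.R1=0 thr2.R0=0
thr1.R0=0 thr1.R1=0 thr2.R0=2
thr1.R0=0 thr1.R1=1 thr2.R0=0
thr1.R0=0 thr1.R1=1 thr2.R0=2
thr1.R0=0 thr1.R1=2 thr2.R0=0
thr1.R0=0 thr1.R1=2 thr2.R0=2
thr1.R0=1 thr1.R1=0 thr2.R0=0
thr1.R0=1 thr1.R1=1 thr2.R0=0
thr1.R0=1 thr1.R1=2 thr2.R0=0

outcome vector order: (thr1.R0,thr1.R1,thr2.R0)
|PSO outcomes| = 9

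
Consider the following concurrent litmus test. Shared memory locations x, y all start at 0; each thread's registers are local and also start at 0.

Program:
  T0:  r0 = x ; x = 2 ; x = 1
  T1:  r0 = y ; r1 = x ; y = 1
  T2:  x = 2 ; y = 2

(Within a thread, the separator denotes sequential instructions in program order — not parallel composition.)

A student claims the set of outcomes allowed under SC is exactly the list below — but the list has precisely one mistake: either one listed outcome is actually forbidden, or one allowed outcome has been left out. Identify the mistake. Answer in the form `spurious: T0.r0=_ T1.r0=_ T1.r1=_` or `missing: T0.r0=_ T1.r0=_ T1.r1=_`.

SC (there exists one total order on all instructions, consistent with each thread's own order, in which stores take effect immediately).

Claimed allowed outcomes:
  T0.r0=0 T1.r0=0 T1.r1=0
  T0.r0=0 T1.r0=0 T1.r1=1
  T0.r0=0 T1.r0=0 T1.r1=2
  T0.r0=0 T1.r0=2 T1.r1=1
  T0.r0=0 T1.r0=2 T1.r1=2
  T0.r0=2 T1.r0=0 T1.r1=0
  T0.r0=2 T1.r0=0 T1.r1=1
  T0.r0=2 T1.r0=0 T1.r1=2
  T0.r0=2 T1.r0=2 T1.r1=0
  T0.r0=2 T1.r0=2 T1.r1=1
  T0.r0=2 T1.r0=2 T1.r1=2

spurious: T0.r0=2 T1.r0=2 T1.r1=0

outcome vector order: (T0.r0,T1.r0,T1.r1)
SC: 10 outcomes — {0/0/0; 0/0/1; 0/0/2; 0/2/1; 0/2/2; 2/0/0; 2/0/1; 2/0/2; 2/2/1; 2/2/2}
claimed∖SC = {2/2/0}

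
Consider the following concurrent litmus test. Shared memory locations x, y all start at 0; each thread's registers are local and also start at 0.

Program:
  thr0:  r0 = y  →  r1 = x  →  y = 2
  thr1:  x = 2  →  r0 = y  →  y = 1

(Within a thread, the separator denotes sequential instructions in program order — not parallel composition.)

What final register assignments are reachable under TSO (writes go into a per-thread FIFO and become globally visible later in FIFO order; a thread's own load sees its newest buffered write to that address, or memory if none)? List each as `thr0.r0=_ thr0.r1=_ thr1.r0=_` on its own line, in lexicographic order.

outcome vector order: (thr0.r0,thr0.r1,thr1.r0)
|TSO outcomes| = 5

thr0.r0=0 thr0.r1=0 thr1.r0=0
thr0.r0=0 thr0.r1=0 thr1.r0=2
thr0.r0=0 thr0.r1=2 thr1.r0=0
thr0.r0=0 thr0.r1=2 thr1.r0=2
thr0.r0=1 thr0.r1=2 thr1.r0=0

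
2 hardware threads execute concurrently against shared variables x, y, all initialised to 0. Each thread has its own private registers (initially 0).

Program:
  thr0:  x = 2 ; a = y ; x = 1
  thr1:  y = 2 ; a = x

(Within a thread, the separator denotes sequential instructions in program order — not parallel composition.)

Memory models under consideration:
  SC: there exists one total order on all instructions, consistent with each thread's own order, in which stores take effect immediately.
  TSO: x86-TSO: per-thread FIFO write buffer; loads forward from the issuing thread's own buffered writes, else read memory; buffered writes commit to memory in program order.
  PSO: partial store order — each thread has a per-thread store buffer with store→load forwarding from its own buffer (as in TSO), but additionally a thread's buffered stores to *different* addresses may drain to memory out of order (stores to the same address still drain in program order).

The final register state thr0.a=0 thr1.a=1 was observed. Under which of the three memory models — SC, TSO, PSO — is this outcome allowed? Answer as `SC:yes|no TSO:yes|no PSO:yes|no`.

SC:yes TSO:yes PSO:yes

outcome vector order: (thr0.a,thr1.a)
SC (5): <0 1> <0 2> <2 0> <2 1> <2 2>
TSO (6): <0 0> <0 1> <0 2> <2 0> <2 1> <2 2>
PSO (6): <0 0> <0 1> <0 2> <2 0> <2 1> <2 2>
target <0 1> ∈ {SC,TSO,PSO}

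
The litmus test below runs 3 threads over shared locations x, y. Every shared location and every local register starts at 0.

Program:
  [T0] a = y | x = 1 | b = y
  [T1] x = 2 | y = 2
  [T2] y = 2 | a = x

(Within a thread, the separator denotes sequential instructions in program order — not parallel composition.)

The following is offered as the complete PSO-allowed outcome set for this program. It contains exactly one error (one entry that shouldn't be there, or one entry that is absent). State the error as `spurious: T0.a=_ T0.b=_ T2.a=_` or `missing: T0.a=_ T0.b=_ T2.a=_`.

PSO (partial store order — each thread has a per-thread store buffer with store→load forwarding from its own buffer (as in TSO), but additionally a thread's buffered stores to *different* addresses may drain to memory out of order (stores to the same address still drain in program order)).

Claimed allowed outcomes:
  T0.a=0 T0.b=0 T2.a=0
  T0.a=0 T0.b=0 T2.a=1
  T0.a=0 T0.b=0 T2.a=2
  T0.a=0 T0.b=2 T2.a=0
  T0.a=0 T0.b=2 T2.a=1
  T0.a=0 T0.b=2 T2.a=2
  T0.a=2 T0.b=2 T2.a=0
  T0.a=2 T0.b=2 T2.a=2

missing: T0.a=2 T0.b=2 T2.a=1

outcome vector order: (T0.a,T0.b,T2.a)
under PSO → (0,0,0), (0,0,1), (0,0,2), (0,2,0), (0,2,1), (0,2,2), (2,2,0), (2,2,1), (2,2,2)
PSO∖claimed = {(2,2,1)}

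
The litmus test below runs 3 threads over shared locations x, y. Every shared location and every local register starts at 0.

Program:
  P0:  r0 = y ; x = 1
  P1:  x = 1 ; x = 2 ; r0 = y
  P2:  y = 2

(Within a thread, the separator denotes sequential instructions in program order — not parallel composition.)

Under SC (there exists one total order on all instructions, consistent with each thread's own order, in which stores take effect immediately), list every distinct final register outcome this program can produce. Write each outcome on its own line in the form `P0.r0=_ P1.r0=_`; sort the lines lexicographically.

P0.r0=0 P1.r0=0
P0.r0=0 P1.r0=2
P0.r0=2 P1.r0=0
P0.r0=2 P1.r0=2

outcome vector order: (P0.r0,P1.r0)
|SC outcomes| = 4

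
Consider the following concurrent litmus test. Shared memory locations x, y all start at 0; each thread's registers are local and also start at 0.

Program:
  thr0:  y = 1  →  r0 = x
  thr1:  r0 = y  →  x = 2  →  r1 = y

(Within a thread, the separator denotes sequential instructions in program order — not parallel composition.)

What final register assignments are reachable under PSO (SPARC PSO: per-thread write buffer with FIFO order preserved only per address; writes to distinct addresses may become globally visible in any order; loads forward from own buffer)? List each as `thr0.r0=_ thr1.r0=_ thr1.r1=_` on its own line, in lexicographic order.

outcome vector order: (thr0.r0,thr1.r0,thr1.r1)
|PSO outcomes| = 6

thr0.r0=0 thr1.r0=0 thr1.r1=0
thr0.r0=0 thr1.r0=0 thr1.r1=1
thr0.r0=0 thr1.r0=1 thr1.r1=1
thr0.r0=2 thr1.r0=0 thr1.r1=0
thr0.r0=2 thr1.r0=0 thr1.r1=1
thr0.r0=2 thr1.r0=1 thr1.r1=1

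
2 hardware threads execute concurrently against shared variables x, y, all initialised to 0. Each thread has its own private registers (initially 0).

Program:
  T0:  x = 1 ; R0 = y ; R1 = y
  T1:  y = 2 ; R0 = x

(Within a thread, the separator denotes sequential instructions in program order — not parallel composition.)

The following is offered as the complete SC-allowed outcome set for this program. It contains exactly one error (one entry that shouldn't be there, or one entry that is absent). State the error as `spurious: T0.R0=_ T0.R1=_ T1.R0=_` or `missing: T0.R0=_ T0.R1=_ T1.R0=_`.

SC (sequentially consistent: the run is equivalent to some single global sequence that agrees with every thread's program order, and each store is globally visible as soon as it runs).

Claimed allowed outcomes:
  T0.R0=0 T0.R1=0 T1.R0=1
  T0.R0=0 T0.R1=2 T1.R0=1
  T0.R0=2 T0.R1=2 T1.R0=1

outcome vector order: (T0.R0,T0.R1,T1.R0)
SC (4): <0 0 1>; <0 2 1>; <2 2 0>; <2 2 1>
SC∖claimed = {<2 2 0>}

missing: T0.R0=2 T0.R1=2 T1.R0=0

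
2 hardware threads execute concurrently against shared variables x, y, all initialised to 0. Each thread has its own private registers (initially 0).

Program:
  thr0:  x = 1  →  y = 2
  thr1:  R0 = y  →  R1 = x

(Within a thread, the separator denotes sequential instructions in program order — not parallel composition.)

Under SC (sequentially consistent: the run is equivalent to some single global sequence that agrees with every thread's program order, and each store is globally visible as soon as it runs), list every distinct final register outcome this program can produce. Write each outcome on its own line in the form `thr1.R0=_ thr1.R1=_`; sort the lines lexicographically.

thr1.R0=0 thr1.R1=0
thr1.R0=0 thr1.R1=1
thr1.R0=2 thr1.R1=1

outcome vector order: (thr1.R0,thr1.R1)
|SC outcomes| = 3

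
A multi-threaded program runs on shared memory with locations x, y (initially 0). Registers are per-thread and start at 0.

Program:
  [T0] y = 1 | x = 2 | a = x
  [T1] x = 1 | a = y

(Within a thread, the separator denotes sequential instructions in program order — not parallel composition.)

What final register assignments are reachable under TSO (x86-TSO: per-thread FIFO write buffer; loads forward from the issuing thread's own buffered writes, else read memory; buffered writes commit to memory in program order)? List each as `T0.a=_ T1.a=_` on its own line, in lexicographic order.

outcome vector order: (T0.a,T1.a)
|TSO outcomes| = 4

T0.a=1 T1.a=0
T0.a=1 T1.a=1
T0.a=2 T1.a=0
T0.a=2 T1.a=1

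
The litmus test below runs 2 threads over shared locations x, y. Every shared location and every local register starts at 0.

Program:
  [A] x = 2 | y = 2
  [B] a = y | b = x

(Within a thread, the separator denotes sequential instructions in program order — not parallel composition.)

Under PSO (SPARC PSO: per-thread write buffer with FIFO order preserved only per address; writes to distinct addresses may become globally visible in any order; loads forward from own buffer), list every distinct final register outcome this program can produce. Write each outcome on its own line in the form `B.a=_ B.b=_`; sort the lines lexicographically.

outcome vector order: (B.a,B.b)
|PSO outcomes| = 4

B.a=0 B.b=0
B.a=0 B.b=2
B.a=2 B.b=0
B.a=2 B.b=2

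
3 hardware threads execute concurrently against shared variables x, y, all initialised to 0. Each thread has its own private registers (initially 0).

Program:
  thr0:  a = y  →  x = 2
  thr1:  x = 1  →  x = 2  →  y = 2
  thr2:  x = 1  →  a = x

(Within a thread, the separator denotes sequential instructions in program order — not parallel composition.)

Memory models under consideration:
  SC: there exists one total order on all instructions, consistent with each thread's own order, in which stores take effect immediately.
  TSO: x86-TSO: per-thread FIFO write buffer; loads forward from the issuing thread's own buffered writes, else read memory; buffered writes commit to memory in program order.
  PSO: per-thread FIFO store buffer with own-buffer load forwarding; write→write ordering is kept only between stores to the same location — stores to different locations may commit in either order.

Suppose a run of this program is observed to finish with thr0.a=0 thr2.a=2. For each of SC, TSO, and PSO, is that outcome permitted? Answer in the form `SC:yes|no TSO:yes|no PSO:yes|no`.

SC:yes TSO:yes PSO:yes

outcome vector order: (thr0.a,thr2.a)
SC (4): 01; 02; 21; 22
TSO (4): 01; 02; 21; 22
PSO (4): 01; 02; 21; 22
target 02 ∈ {SC,TSO,PSO}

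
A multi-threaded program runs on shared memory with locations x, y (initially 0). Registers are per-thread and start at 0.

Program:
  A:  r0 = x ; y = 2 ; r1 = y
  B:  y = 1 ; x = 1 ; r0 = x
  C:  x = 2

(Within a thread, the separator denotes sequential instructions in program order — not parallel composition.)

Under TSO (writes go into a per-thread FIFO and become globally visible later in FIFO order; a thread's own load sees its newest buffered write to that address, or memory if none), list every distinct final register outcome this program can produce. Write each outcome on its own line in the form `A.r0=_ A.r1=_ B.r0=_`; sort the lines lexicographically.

outcome vector order: (A.r0,A.r1,B.r0)
|TSO outcomes| = 9

A.r0=0 A.r1=1 B.r0=1
A.r0=0 A.r1=1 B.r0=2
A.r0=0 A.r1=2 B.r0=1
A.r0=0 A.r1=2 B.r0=2
A.r0=1 A.r1=2 B.r0=1
A.r0=1 A.r1=2 B.r0=2
A.r0=2 A.r1=1 B.r0=1
A.r0=2 A.r1=2 B.r0=1
A.r0=2 A.r1=2 B.r0=2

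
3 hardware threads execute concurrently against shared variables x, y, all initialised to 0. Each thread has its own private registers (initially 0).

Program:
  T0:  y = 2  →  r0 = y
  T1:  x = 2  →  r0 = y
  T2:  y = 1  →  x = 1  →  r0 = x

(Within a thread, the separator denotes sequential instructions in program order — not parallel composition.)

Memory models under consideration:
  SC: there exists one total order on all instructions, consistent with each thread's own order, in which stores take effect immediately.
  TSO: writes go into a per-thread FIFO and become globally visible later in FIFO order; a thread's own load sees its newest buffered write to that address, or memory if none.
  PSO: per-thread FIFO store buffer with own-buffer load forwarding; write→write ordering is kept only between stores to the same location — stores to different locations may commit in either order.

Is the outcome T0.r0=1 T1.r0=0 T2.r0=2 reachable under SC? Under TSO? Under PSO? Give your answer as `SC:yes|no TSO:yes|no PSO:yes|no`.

SC:no TSO:yes PSO:yes

outcome vector order: (T0.r0,T1.r0,T2.r0)
[SC] allowed = {101 111 112 121 201 211 212 221 222}
[TSO] allowed = {101 102 111 112 121 122 201 202 211 212 221 222}
[PSO] allowed = {101 102 111 112 121 122 201 202 211 212 221 222}
target 102 ∈ {TSO,PSO}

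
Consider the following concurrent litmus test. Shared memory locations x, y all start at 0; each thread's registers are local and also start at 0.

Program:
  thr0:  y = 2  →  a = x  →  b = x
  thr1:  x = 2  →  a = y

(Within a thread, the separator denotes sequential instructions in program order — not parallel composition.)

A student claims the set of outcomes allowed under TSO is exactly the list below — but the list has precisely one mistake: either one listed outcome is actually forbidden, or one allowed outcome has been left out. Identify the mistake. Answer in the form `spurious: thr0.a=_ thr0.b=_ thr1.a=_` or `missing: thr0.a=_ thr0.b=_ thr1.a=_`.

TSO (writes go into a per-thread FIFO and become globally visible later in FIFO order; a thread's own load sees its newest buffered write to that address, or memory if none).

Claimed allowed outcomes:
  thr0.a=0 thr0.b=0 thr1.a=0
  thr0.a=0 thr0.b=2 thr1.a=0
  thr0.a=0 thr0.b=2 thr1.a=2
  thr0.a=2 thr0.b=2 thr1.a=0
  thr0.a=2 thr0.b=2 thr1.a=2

missing: thr0.a=0 thr0.b=0 thr1.a=2

outcome vector order: (thr0.a,thr0.b,thr1.a)
[TSO] allowed = {000, 002, 020, 022, 220, 222}
TSO∖claimed = {002}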